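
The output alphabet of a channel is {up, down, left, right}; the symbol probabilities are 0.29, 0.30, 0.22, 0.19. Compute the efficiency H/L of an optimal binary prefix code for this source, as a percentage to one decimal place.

98.7%

Entropy H = −Σ p log₂ p ≈ 1.9748 bits.
Huffman merges: 19/100+11/50→41/100; 29/100+3/10→59/100; 41/100+59/100→1. L = 2 ≈ 2.0000.
Efficiency = H/L = 1.9748/2.0000 = 98.7%.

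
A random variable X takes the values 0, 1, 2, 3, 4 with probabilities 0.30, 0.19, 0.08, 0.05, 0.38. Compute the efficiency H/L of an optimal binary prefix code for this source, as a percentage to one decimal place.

97.3%

Entropy H = −Σ p log₂ p ≈ 2.0144 bits.
Huffman merges: 1/20+2/25→13/100; 13/100+19/100→8/25; 3/10+8/25→31/50; 19/50+31/50→1. L = 207/100 ≈ 2.0700.
Efficiency = H/L = 2.0144/2.0700 = 97.3%.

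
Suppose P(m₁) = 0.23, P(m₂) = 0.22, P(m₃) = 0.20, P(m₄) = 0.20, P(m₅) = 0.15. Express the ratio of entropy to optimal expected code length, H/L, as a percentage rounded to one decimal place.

Entropy H = −Σ p log₂ p ≈ 2.3076 bits.
Huffman merges: 3/20+1/5→7/20; 1/5+11/50→21/50; 23/100+7/20→29/50; 21/50+29/50→1. L = 47/20 ≈ 2.3500.
Efficiency = H/L = 2.3076/2.3500 = 98.2%.

98.2%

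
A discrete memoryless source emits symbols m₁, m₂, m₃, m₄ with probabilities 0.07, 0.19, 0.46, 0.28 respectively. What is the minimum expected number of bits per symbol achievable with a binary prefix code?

Repeatedly combine the two least-probable nodes; the expected code length is the sum of the merged weights.
merge 7/100 + 19/100 → 13/50
merge 13/50 + 7/25 → 27/50
merge 23/50 + 27/50 → 1
L = 13/50 + 27/50 + 1 = 9/5 = 1.8 bits/symbol.

1.8 bits/symbol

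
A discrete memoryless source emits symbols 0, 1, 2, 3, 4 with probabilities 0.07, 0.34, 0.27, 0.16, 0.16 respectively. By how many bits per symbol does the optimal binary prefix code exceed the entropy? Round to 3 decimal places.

0.076 bits

Entropy H = −Σ p log₂ p ≈ 2.1538 bits.
Huffman merges: 7/100+4/25→23/100; 4/25+23/100→39/100; 27/100+17/50→61/100; 39/100+61/100→1. L = 223/100 ≈ 2.2300.
L − H = 2.2300 − 2.1538 = 0.076 bits.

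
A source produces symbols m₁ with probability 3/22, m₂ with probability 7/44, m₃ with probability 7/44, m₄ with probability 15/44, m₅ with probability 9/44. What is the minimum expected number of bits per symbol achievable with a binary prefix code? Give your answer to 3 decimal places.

Repeatedly combine the two least-probable nodes; the expected code length is the sum of the merged weights.
merge 3/22 + 7/44 → 13/44
merge 7/44 + 9/44 → 4/11
merge 13/44 + 15/44 → 7/11
merge 4/11 + 7/11 → 1
L = 13/44 + 4/11 + 7/11 + 1 = 101/44 ≈ 2.295 bits/symbol.

2.295 bits/symbol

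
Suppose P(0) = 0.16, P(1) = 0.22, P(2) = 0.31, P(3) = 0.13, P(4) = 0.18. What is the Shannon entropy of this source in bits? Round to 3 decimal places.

H = −Σ pᵢ log₂ pᵢ.
−0.16·log₂(0.16) = 0.4230
−0.22·log₂(0.22) = 0.4806
−0.31·log₂(0.31) = 0.5238
−0.13·log₂(0.13) = 0.3826
−0.18·log₂(0.18) = 0.4453
Sum ≈ 2.2553 → 2.255 bits.

2.255 bits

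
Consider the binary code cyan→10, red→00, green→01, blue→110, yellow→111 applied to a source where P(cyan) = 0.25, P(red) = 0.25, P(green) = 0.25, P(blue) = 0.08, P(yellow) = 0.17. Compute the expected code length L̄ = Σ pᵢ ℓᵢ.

L̄ = Σ pᵢ·ℓᵢ = 0.25·2 + 0.25·2 + 0.25·2 + 0.08·3 + 0.17·3 = 2.25 bits/symbol.

2.25 bits/symbol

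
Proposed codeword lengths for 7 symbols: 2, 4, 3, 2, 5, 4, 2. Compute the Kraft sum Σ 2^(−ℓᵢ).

1.03125

With common denominator 2^5 = 32: Σ 2^(−ℓᵢ) = 8/32 + 2/32 + 4/32 + 8/32 + 1/32 + 2/32 + 8/32 = 33/32 = 1.03125.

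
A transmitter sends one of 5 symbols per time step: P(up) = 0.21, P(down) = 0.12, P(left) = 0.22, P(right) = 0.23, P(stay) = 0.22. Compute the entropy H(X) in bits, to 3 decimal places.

2.289 bits

H = −Σ pᵢ log₂ pᵢ.
−0.21·log₂(0.21) = 0.4728
−0.12·log₂(0.12) = 0.3671
−0.22·log₂(0.22) = 0.4806
−0.23·log₂(0.23) = 0.4877
−0.22·log₂(0.22) = 0.4806
Sum ≈ 2.2887 → 2.289 bits.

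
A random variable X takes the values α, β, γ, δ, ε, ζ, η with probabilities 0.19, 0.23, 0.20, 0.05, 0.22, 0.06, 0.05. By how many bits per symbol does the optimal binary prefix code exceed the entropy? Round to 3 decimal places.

Entropy H = −Σ p log₂ p ≈ 2.5636 bits.
Huffman merges: 1/20+1/20→1/10; 3/50+1/10→4/25; 4/25+19/100→7/20; 1/5+11/50→21/50; 23/100+7/20→29/50; 21/50+29/50→1. L = 261/100 ≈ 2.6100.
L − H = 2.6100 − 2.5636 = 0.046 bits.

0.046 bits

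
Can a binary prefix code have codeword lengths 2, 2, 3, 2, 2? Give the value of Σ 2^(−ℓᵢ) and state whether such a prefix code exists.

With common denominator 2^3 = 8: Σ 2^(−ℓᵢ) = 2/8 + 2/8 + 1/8 + 2/8 + 2/8 = 9/8 = 1.125.
Kraft's inequality requires Σ ≤ 1; here Σ = 1.125 > 1, so no such prefix code exists.

1.125; no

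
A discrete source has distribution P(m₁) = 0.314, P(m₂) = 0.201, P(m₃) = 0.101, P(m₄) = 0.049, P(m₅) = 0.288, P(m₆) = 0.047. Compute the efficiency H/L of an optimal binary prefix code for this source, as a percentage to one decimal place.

Entropy H = −Σ p log₂ p ≈ 2.2618 bits.
Huffman merges: 47/1000+49/1000→12/125; 12/125+101/1000→197/1000; 197/1000+201/1000→199/500; 36/125+157/500→301/500; 199/500+301/500→1. L = 2293/1000 ≈ 2.2930.
Efficiency = H/L = 2.2618/2.2930 = 98.6%.

98.6%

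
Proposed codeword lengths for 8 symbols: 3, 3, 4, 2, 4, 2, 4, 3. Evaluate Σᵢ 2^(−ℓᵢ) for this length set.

With common denominator 2^4 = 16: Σ 2^(−ℓᵢ) = 2/16 + 2/16 + 1/16 + 4/16 + 1/16 + 4/16 + 1/16 + 2/16 = 17/16 = 1.0625.

1.0625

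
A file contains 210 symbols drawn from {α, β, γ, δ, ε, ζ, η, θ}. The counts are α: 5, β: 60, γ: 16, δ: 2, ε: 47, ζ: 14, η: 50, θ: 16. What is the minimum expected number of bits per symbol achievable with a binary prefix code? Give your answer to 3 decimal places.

Probabilities are the counts divided by 210.
Repeatedly combine the two least-probable nodes; the expected code length is the sum of the merged weights.
merge 1/105 + 1/42 → 1/30
merge 1/30 + 1/15 → 1/10
merge 8/105 + 8/105 → 16/105
merge 1/10 + 16/105 → 53/210
merge 47/210 + 5/21 → 97/210
merge 53/210 + 2/7 → 113/210
merge 97/210 + 113/210 → 1
L = 1/30 + 1/10 + 16/105 + 53/210 + 97/210 + 113/210 + 1 = 533/210 ≈ 2.538 bits/symbol.

2.538 bits/symbol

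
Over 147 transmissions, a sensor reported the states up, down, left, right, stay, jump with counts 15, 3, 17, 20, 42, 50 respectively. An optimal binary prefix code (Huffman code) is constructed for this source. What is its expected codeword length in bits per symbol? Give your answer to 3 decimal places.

Probabilities are the counts divided by 147.
Repeatedly combine the two least-probable nodes; the expected code length is the sum of the merged weights.
merge 1/49 + 5/49 → 6/49
merge 17/147 + 6/49 → 5/21
merge 20/147 + 5/21 → 55/147
merge 2/7 + 50/147 → 92/147
merge 55/147 + 92/147 → 1
L = 6/49 + 5/21 + 55/147 + 92/147 + 1 = 347/147 ≈ 2.361 bits/symbol.

2.361 bits/symbol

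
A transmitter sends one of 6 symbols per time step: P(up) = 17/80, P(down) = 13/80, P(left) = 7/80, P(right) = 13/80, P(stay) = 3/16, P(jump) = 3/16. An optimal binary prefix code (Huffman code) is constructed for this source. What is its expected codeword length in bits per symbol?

Repeatedly combine the two least-probable nodes; the expected code length is the sum of the merged weights.
merge 7/80 + 13/80 → 1/4
merge 13/80 + 3/16 → 7/20
merge 3/16 + 17/80 → 2/5
merge 1/4 + 7/20 → 3/5
merge 2/5 + 3/5 → 1
L = 1/4 + 7/20 + 2/5 + 3/5 + 1 = 13/5 = 2.6 bits/symbol.

2.6 bits/symbol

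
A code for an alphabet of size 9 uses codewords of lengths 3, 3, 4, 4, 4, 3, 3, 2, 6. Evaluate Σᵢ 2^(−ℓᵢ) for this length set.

0.953125

With common denominator 2^6 = 64: Σ 2^(−ℓᵢ) = 8/64 + 8/64 + 4/64 + 4/64 + 4/64 + 8/64 + 8/64 + 16/64 + 1/64 = 61/64 = 0.953125.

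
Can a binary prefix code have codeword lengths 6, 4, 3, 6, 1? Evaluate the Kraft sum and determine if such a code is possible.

0.71875; yes

With common denominator 2^6 = 64: Σ 2^(−ℓᵢ) = 1/64 + 4/64 + 8/64 + 1/64 + 32/64 = 46/64 = 0.71875.
Kraft's inequality requires Σ ≤ 1; here Σ = 0.71875 ≤ 1, so such a prefix code exists.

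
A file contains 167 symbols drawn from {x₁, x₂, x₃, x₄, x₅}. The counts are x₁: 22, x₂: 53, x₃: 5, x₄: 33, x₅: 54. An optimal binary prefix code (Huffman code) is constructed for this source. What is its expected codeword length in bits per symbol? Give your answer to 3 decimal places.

2.162 bits/symbol

Probabilities are the counts divided by 167.
Repeatedly combine the two least-probable nodes; the expected code length is the sum of the merged weights.
merge 5/167 + 22/167 → 27/167
merge 27/167 + 33/167 → 60/167
merge 53/167 + 54/167 → 107/167
merge 60/167 + 107/167 → 1
L = 27/167 + 60/167 + 107/167 + 1 = 361/167 ≈ 2.162 bits/symbol.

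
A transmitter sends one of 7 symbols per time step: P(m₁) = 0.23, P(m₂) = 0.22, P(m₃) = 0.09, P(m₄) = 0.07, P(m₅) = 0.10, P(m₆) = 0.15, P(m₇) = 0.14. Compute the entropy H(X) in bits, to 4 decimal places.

2.6893 bits

H = −Σ pᵢ log₂ pᵢ.
−0.23·log₂(0.23) = 0.4877
−0.22·log₂(0.22) = 0.4806
−0.09·log₂(0.09) = 0.3127
−0.07·log₂(0.07) = 0.2686
−0.10·log₂(0.10) = 0.3322
−0.15·log₂(0.15) = 0.4105
−0.14·log₂(0.14) = 0.3971
Sum ≈ 2.6893 → 2.6893 bits.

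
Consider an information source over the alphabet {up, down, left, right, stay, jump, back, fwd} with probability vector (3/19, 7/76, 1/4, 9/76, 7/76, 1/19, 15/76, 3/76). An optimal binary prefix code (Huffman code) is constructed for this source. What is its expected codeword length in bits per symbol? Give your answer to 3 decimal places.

Repeatedly combine the two least-probable nodes; the expected code length is the sum of the merged weights.
merge 3/76 + 1/19 → 7/76
merge 7/76 + 7/76 → 7/38
merge 7/76 + 9/76 → 4/19
merge 3/19 + 7/38 → 13/38
merge 15/76 + 4/19 → 31/76
merge 1/4 + 13/38 → 45/76
merge 31/76 + 45/76 → 1
L = 7/76 + 7/38 + 4/19 + 13/38 + 31/76 + 45/76 + 1 = 215/76 ≈ 2.829 bits/symbol.

2.829 bits/symbol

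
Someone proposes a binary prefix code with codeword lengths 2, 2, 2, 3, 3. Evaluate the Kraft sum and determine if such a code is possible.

1; yes

With common denominator 2^3 = 8: Σ 2^(−ℓᵢ) = 2/8 + 2/8 + 2/8 + 1/8 + 1/8 = 8/8 = 1.
Kraft's inequality requires Σ ≤ 1; here Σ = 1 ≤ 1, so such a prefix code exists.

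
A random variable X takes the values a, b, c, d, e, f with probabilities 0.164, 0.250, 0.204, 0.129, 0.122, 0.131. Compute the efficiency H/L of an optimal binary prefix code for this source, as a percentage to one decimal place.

Entropy H = −Σ p log₂ p ≈ 2.5311 bits.
Huffman merges: 61/500+129/1000→251/1000; 131/1000+41/250→59/200; 51/250+1/4→227/500; 251/1000+59/200→273/500; 227/500+273/500→1. L = 1273/500 ≈ 2.5460.
Efficiency = H/L = 2.5311/2.5460 = 99.4%.

99.4%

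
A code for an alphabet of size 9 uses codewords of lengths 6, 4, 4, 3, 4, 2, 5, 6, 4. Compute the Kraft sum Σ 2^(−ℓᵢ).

With common denominator 2^6 = 64: Σ 2^(−ℓᵢ) = 1/64 + 4/64 + 4/64 + 8/64 + 4/64 + 16/64 + 2/64 + 1/64 + 4/64 = 44/64 = 0.6875.

0.6875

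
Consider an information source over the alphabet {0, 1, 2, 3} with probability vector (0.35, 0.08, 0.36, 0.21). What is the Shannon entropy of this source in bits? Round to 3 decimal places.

H = −Σ pᵢ log₂ pᵢ.
−0.35·log₂(0.35) = 0.5301
−0.08·log₂(0.08) = 0.2915
−0.36·log₂(0.36) = 0.5306
−0.21·log₂(0.21) = 0.4728
Sum ≈ 1.8250 → 1.825 bits.

1.825 bits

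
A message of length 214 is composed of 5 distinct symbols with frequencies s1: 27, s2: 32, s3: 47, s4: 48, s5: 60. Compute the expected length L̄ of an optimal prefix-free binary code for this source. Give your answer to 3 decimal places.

Probabilities are the counts divided by 214.
Repeatedly combine the two least-probable nodes; the expected code length is the sum of the merged weights.
merge 27/214 + 16/107 → 59/214
merge 47/214 + 24/107 → 95/214
merge 59/214 + 30/107 → 119/214
merge 95/214 + 119/214 → 1
L = 59/214 + 95/214 + 119/214 + 1 = 487/214 ≈ 2.276 bits/symbol.

2.276 bits/symbol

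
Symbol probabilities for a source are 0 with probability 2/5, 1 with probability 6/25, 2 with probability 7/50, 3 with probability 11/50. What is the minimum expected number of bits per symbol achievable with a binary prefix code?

1.96 bits/symbol

Repeatedly combine the two least-probable nodes; the expected code length is the sum of the merged weights.
merge 7/50 + 11/50 → 9/25
merge 6/25 + 9/25 → 3/5
merge 2/5 + 3/5 → 1
L = 9/25 + 3/5 + 1 = 49/25 = 1.96 bits/symbol.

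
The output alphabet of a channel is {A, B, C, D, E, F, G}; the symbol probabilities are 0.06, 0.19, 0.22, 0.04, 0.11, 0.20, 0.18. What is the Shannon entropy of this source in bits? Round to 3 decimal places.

2.625 bits

H = −Σ pᵢ log₂ pᵢ.
−0.06·log₂(0.06) = 0.2435
−0.19·log₂(0.19) = 0.4552
−0.22·log₂(0.22) = 0.4806
−0.04·log₂(0.04) = 0.1858
−0.11·log₂(0.11) = 0.3503
−0.20·log₂(0.20) = 0.4644
−0.18·log₂(0.18) = 0.4453
Sum ≈ 2.6251 → 2.625 bits.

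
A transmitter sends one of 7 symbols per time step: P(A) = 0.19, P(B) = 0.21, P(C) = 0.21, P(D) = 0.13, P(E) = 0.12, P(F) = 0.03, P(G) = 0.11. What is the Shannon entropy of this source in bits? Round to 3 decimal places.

2.653 bits

H = −Σ pᵢ log₂ pᵢ.
−0.19·log₂(0.19) = 0.4552
−0.21·log₂(0.21) = 0.4728
−0.21·log₂(0.21) = 0.4728
−0.13·log₂(0.13) = 0.3826
−0.12·log₂(0.12) = 0.3671
−0.03·log₂(0.03) = 0.1518
−0.11·log₂(0.11) = 0.3503
Sum ≈ 2.6526 → 2.653 bits.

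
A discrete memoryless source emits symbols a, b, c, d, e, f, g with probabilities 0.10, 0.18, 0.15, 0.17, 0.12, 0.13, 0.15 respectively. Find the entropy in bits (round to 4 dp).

H = −Σ pᵢ log₂ pᵢ.
−0.10·log₂(0.10) = 0.3322
−0.18·log₂(0.18) = 0.4453
−0.15·log₂(0.15) = 0.4105
−0.17·log₂(0.17) = 0.4346
−0.12·log₂(0.12) = 0.3671
−0.13·log₂(0.13) = 0.3826
−0.15·log₂(0.15) = 0.4105
Sum ≈ 2.7829 → 2.7829 bits.

2.7829 bits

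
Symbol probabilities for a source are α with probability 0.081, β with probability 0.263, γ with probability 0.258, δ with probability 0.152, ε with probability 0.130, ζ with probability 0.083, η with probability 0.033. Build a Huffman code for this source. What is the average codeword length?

2.593 bits/symbol

Repeatedly combine the two least-probable nodes; the expected code length is the sum of the merged weights.
merge 33/1000 + 81/1000 → 57/500
merge 83/1000 + 57/500 → 197/1000
merge 13/100 + 19/125 → 141/500
merge 197/1000 + 129/500 → 91/200
merge 263/1000 + 141/500 → 109/200
merge 91/200 + 109/200 → 1
L = 57/500 + 197/1000 + 141/500 + 91/200 + 109/200 + 1 = 2593/1000 = 2.593 bits/symbol.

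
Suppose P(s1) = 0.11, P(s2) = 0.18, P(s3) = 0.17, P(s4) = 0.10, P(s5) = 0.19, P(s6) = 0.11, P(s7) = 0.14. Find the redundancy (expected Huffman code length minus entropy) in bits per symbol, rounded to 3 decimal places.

Entropy H = −Σ p log₂ p ≈ 2.7650 bits.
Huffman merges: 1/10+11/100→21/100; 11/100+7/50→1/4; 17/100+9/50→7/20; 19/100+21/100→2/5; 1/4+7/20→3/5; 2/5+3/5→1. L = 281/100 ≈ 2.8100.
L − H = 2.8100 − 2.7650 = 0.045 bits.

0.045 bits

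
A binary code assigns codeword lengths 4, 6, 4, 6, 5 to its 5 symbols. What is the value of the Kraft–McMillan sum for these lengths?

With common denominator 2^6 = 64: Σ 2^(−ℓᵢ) = 4/64 + 1/64 + 4/64 + 1/64 + 2/64 = 12/64 = 0.1875.

0.1875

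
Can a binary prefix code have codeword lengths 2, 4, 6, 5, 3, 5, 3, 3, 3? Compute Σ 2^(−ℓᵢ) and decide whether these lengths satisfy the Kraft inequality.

0.890625; yes

With common denominator 2^6 = 64: Σ 2^(−ℓᵢ) = 16/64 + 4/64 + 1/64 + 2/64 + 8/64 + 2/64 + 8/64 + 8/64 + 8/64 = 57/64 = 0.890625.
Kraft's inequality requires Σ ≤ 1; here Σ = 0.890625 ≤ 1, so such a prefix code exists.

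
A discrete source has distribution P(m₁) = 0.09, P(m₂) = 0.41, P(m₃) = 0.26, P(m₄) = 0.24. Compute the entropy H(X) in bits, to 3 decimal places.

H = −Σ pᵢ log₂ pᵢ.
−0.09·log₂(0.09) = 0.3127
−0.41·log₂(0.41) = 0.5274
−0.26·log₂(0.26) = 0.5053
−0.24·log₂(0.24) = 0.4941
Sum ≈ 1.8395 → 1.839 bits.

1.839 bits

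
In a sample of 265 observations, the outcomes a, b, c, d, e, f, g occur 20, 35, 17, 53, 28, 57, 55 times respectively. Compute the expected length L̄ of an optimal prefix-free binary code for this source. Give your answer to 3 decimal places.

2.717 bits/symbol

Probabilities are the counts divided by 265.
Repeatedly combine the two least-probable nodes; the expected code length is the sum of the merged weights.
merge 17/265 + 4/53 → 37/265
merge 28/265 + 7/53 → 63/265
merge 37/265 + 1/5 → 18/53
merge 11/53 + 57/265 → 112/265
merge 63/265 + 18/53 → 153/265
merge 112/265 + 153/265 → 1
L = 37/265 + 63/265 + 18/53 + 112/265 + 153/265 + 1 = 144/53 ≈ 2.717 bits/symbol.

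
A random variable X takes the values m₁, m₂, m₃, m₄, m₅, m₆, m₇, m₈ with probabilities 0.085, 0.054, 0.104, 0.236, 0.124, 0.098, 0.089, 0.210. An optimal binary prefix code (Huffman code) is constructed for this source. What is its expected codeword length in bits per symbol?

Repeatedly combine the two least-probable nodes; the expected code length is the sum of the merged weights.
merge 27/500 + 17/200 → 139/1000
merge 89/1000 + 49/500 → 187/1000
merge 13/125 + 31/250 → 57/250
merge 139/1000 + 187/1000 → 163/500
merge 21/100 + 57/250 → 219/500
merge 59/250 + 163/500 → 281/500
merge 219/500 + 281/500 → 1
L = 139/1000 + 187/1000 + 57/250 + 163/500 + 219/500 + 281/500 + 1 = 72/25 = 2.88 bits/symbol.

2.88 bits/symbol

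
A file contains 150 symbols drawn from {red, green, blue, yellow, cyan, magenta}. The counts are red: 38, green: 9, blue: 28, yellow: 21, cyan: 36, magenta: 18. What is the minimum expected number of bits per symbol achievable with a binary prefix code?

2.5 bits/symbol

Probabilities are the counts divided by 150.
Repeatedly combine the two least-probable nodes; the expected code length is the sum of the merged weights.
merge 3/50 + 3/25 → 9/50
merge 7/50 + 9/50 → 8/25
merge 14/75 + 6/25 → 32/75
merge 19/75 + 8/25 → 43/75
merge 32/75 + 43/75 → 1
L = 9/50 + 8/25 + 32/75 + 43/75 + 1 = 5/2 = 2.5 bits/symbol.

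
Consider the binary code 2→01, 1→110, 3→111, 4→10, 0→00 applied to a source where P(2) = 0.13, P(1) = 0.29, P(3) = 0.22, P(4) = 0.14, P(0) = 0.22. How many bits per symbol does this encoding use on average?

2.51 bits/symbol

L̄ = Σ pᵢ·ℓᵢ = 0.13·2 + 0.29·3 + 0.22·3 + 0.14·2 + 0.22·2 = 2.51 bits/symbol.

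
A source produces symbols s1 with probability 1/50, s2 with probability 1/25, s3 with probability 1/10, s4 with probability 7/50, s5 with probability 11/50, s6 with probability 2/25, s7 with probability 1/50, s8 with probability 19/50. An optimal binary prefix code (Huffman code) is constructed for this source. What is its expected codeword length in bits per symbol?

2.52 bits/symbol

Repeatedly combine the two least-probable nodes; the expected code length is the sum of the merged weights.
merge 1/50 + 1/50 → 1/25
merge 1/25 + 1/25 → 2/25
merge 2/25 + 2/25 → 4/25
merge 1/10 + 7/50 → 6/25
merge 4/25 + 11/50 → 19/50
merge 6/25 + 19/50 → 31/50
merge 19/50 + 31/50 → 1
L = 1/25 + 2/25 + 4/25 + 6/25 + 19/50 + 31/50 + 1 = 63/25 = 2.52 bits/symbol.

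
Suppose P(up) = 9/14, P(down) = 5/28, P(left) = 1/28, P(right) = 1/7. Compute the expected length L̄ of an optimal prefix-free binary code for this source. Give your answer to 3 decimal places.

Repeatedly combine the two least-probable nodes; the expected code length is the sum of the merged weights.
merge 1/28 + 1/7 → 5/28
merge 5/28 + 5/28 → 5/14
merge 5/14 + 9/14 → 1
L = 5/28 + 5/14 + 1 = 43/28 ≈ 1.536 bits/symbol.

1.536 bits/symbol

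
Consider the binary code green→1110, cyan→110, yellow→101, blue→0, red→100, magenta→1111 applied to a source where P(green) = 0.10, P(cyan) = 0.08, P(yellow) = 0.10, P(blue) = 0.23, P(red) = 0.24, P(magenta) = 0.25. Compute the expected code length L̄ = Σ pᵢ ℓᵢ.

L̄ = Σ pᵢ·ℓᵢ = 0.10·4 + 0.08·3 + 0.10·3 + 0.23·1 + 0.24·3 + 0.25·4 = 2.89 bits/symbol.

2.89 bits/symbol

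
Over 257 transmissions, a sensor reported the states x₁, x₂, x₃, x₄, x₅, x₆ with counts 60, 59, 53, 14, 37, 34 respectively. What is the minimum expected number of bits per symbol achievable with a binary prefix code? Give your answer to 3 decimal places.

Probabilities are the counts divided by 257.
Repeatedly combine the two least-probable nodes; the expected code length is the sum of the merged weights.
merge 14/257 + 34/257 → 48/257
merge 37/257 + 48/257 → 85/257
merge 53/257 + 59/257 → 112/257
merge 60/257 + 85/257 → 145/257
merge 112/257 + 145/257 → 1
L = 48/257 + 85/257 + 112/257 + 145/257 + 1 = 647/257 ≈ 2.518 bits/symbol.

2.518 bits/symbol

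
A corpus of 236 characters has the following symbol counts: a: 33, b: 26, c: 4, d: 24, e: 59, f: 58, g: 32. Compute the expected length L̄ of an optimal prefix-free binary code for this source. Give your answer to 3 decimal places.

Probabilities are the counts divided by 236.
Repeatedly combine the two least-probable nodes; the expected code length is the sum of the merged weights.
merge 1/59 + 6/59 → 7/59
merge 13/118 + 7/59 → 27/118
merge 8/59 + 33/236 → 65/236
merge 27/118 + 29/118 → 28/59
merge 1/4 + 65/236 → 31/59
merge 28/59 + 31/59 → 1
L = 7/59 + 27/118 + 65/236 + 28/59 + 31/59 + 1 = 619/236 ≈ 2.623 bits/symbol.

2.623 bits/symbol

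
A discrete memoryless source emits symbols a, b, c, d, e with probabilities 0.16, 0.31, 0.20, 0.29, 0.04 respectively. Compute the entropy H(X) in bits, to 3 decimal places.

2.115 bits

H = −Σ pᵢ log₂ pᵢ.
−0.16·log₂(0.16) = 0.4230
−0.31·log₂(0.31) = 0.5238
−0.20·log₂(0.20) = 0.4644
−0.29·log₂(0.29) = 0.5179
−0.04·log₂(0.04) = 0.1858
Sum ≈ 2.1149 → 2.115 bits.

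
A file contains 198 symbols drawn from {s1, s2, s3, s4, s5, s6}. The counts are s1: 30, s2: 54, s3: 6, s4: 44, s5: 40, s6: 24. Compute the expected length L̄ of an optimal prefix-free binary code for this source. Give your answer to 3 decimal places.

2.455 bits/symbol

Probabilities are the counts divided by 198.
Repeatedly combine the two least-probable nodes; the expected code length is the sum of the merged weights.
merge 1/33 + 4/33 → 5/33
merge 5/33 + 5/33 → 10/33
merge 20/99 + 2/9 → 14/33
merge 3/11 + 10/33 → 19/33
merge 14/33 + 19/33 → 1
L = 5/33 + 10/33 + 14/33 + 19/33 + 1 = 27/11 ≈ 2.455 bits/symbol.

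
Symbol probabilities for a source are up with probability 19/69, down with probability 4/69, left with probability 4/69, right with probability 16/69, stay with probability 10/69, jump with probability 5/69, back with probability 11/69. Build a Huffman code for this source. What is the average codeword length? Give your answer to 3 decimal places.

2.609 bits/symbol

Repeatedly combine the two least-probable nodes; the expected code length is the sum of the merged weights.
merge 4/69 + 4/69 → 8/69
merge 5/69 + 8/69 → 13/69
merge 10/69 + 11/69 → 7/23
merge 13/69 + 16/69 → 29/69
merge 19/69 + 7/23 → 40/69
merge 29/69 + 40/69 → 1
L = 8/69 + 13/69 + 7/23 + 29/69 + 40/69 + 1 = 60/23 ≈ 2.609 bits/symbol.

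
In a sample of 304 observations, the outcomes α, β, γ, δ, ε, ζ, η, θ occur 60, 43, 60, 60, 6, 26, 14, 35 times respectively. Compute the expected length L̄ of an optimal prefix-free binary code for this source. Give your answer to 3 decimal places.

2.822 bits/symbol

Probabilities are the counts divided by 304.
Repeatedly combine the two least-probable nodes; the expected code length is the sum of the merged weights.
merge 3/152 + 7/152 → 5/76
merge 5/76 + 13/152 → 23/152
merge 35/304 + 43/304 → 39/152
merge 23/152 + 15/76 → 53/152
merge 15/76 + 15/76 → 15/38
merge 39/152 + 53/152 → 23/38
merge 15/38 + 23/38 → 1
L = 5/76 + 23/152 + 39/152 + 53/152 + 15/38 + 23/38 + 1 = 429/152 ≈ 2.822 bits/symbol.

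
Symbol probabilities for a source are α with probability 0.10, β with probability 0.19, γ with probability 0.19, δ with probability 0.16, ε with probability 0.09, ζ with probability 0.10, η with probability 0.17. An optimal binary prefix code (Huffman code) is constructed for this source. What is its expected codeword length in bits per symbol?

Repeatedly combine the two least-probable nodes; the expected code length is the sum of the merged weights.
merge 9/100 + 1/10 → 19/100
merge 1/10 + 4/25 → 13/50
merge 17/100 + 19/100 → 9/25
merge 19/100 + 19/100 → 19/50
merge 13/50 + 9/25 → 31/50
merge 19/50 + 31/50 → 1
L = 19/100 + 13/50 + 9/25 + 19/50 + 31/50 + 1 = 281/100 = 2.81 bits/symbol.

2.81 bits/symbol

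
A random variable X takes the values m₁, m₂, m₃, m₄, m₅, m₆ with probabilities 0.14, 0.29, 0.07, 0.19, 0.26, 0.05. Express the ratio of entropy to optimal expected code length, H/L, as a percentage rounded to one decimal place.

Entropy H = −Σ p log₂ p ≈ 2.3602 bits.
Huffman merges: 1/20+7/100→3/25; 3/25+7/50→13/50; 19/100+13/50→9/20; 13/50+29/100→11/20; 9/20+11/20→1. L = 119/50 ≈ 2.3800.
Efficiency = H/L = 2.3602/2.3800 = 99.2%.

99.2%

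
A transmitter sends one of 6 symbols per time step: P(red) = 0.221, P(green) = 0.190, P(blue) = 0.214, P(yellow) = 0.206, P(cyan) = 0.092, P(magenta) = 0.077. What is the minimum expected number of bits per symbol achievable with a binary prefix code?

2.528 bits/symbol

Repeatedly combine the two least-probable nodes; the expected code length is the sum of the merged weights.
merge 77/1000 + 23/250 → 169/1000
merge 169/1000 + 19/100 → 359/1000
merge 103/500 + 107/500 → 21/50
merge 221/1000 + 359/1000 → 29/50
merge 21/50 + 29/50 → 1
L = 169/1000 + 359/1000 + 21/50 + 29/50 + 1 = 316/125 = 2.528 bits/symbol.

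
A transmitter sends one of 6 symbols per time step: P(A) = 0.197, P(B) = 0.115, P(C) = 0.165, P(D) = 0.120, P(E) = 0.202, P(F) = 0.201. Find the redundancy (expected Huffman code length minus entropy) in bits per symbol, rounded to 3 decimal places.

0.049 bits

Entropy H = −Σ p log₂ p ≈ 2.5479 bits.
Huffman merges: 23/200+3/25→47/200; 33/200+197/1000→181/500; 201/1000+101/500→403/1000; 47/200+181/500→597/1000; 403/1000+597/1000→1. L = 2597/1000 ≈ 2.5970.
L − H = 2.5970 − 2.5479 = 0.049 bits.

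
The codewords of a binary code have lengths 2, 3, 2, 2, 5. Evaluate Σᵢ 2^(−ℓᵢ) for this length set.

0.90625

With common denominator 2^5 = 32: Σ 2^(−ℓᵢ) = 8/32 + 4/32 + 8/32 + 8/32 + 1/32 = 29/32 = 0.90625.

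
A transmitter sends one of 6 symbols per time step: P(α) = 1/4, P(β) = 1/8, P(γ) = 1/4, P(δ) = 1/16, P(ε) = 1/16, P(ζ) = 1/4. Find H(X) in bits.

2.375 bits

Each probability is a power of 1/2, so log₂(1/p) is an integer.
H = Σ p·log₂(1/p) = 1/4·2 + 1/8·3 + 1/4·2 + 1/16·4 + 1/16·4 + 1/4·2 = 2.375 bits.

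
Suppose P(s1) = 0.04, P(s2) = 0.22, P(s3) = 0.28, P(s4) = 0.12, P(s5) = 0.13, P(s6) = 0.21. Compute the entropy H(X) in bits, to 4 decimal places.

2.4031 bits

H = −Σ pᵢ log₂ pᵢ.
−0.04·log₂(0.04) = 0.1858
−0.22·log₂(0.22) = 0.4806
−0.28·log₂(0.28) = 0.5142
−0.12·log₂(0.12) = 0.3671
−0.13·log₂(0.13) = 0.3826
−0.21·log₂(0.21) = 0.4728
Sum ≈ 2.4031 → 2.4031 bits.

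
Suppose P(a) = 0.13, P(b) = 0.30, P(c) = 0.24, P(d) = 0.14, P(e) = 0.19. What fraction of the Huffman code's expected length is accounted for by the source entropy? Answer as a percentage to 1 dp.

Entropy H = −Σ p log₂ p ≈ 2.2502 bits.
Huffman merges: 13/100+7/50→27/100; 19/100+6/25→43/100; 27/100+3/10→57/100; 43/100+57/100→1. L = 227/100 ≈ 2.2700.
Efficiency = H/L = 2.2502/2.2700 = 99.1%.

99.1%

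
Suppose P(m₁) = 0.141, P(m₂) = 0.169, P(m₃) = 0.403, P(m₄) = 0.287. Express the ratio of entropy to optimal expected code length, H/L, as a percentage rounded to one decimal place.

98.4%

Entropy H = −Σ p log₂ p ≈ 1.8772 bits.
Huffman merges: 141/1000+169/1000→31/100; 287/1000+31/100→597/1000; 403/1000+597/1000→1. L = 1907/1000 ≈ 1.9070.
Efficiency = H/L = 1.8772/1.9070 = 98.4%.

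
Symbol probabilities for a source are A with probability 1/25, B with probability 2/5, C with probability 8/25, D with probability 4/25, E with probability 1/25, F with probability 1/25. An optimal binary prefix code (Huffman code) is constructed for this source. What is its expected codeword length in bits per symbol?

2.08 bits/symbol

Repeatedly combine the two least-probable nodes; the expected code length is the sum of the merged weights.
merge 1/25 + 1/25 → 2/25
merge 1/25 + 2/25 → 3/25
merge 3/25 + 4/25 → 7/25
merge 7/25 + 8/25 → 3/5
merge 2/5 + 3/5 → 1
L = 2/25 + 3/25 + 7/25 + 3/5 + 1 = 52/25 = 2.08 bits/symbol.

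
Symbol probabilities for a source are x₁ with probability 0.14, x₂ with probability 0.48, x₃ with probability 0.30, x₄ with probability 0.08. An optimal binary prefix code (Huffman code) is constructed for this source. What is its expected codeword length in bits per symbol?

1.74 bits/symbol

Repeatedly combine the two least-probable nodes; the expected code length is the sum of the merged weights.
merge 2/25 + 7/50 → 11/50
merge 11/50 + 3/10 → 13/25
merge 12/25 + 13/25 → 1
L = 11/50 + 13/25 + 1 = 87/50 = 1.74 bits/symbol.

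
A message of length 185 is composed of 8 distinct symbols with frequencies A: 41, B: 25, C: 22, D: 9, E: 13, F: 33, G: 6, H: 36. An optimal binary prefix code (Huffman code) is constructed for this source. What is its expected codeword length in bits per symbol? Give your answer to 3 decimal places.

Probabilities are the counts divided by 185.
Repeatedly combine the two least-probable nodes; the expected code length is the sum of the merged weights.
merge 6/185 + 9/185 → 3/37
merge 13/185 + 3/37 → 28/185
merge 22/185 + 5/37 → 47/185
merge 28/185 + 33/185 → 61/185
merge 36/185 + 41/185 → 77/185
merge 47/185 + 61/185 → 108/185
merge 77/185 + 108/185 → 1
L = 3/37 + 28/185 + 47/185 + 61/185 + 77/185 + 108/185 + 1 = 521/185 ≈ 2.816 bits/symbol.

2.816 bits/symbol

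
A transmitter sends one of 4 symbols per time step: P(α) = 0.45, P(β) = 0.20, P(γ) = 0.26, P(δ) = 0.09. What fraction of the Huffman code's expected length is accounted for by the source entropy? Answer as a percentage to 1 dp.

97.9%

Entropy H = −Σ p log₂ p ≈ 1.8007 bits.
Huffman merges: 9/100+1/5→29/100; 13/50+29/100→11/20; 9/20+11/20→1. L = 46/25 ≈ 1.8400.
Efficiency = H/L = 1.8007/1.8400 = 97.9%.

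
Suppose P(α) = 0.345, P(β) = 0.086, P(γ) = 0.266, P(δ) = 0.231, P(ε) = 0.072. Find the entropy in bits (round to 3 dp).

2.104 bits

H = −Σ pᵢ log₂ pᵢ.
−0.345·log₂(0.345) = 0.5297
−0.086·log₂(0.086) = 0.3044
−0.266·log₂(0.266) = 0.5082
−0.231·log₂(0.231) = 0.4883
−0.072·log₂(0.072) = 0.2733
Sum ≈ 2.1039 → 2.104 bits.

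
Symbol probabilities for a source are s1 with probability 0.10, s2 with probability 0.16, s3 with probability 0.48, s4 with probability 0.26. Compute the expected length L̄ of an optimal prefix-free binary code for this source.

1.78 bits/symbol

Repeatedly combine the two least-probable nodes; the expected code length is the sum of the merged weights.
merge 1/10 + 4/25 → 13/50
merge 13/50 + 13/50 → 13/25
merge 12/25 + 13/25 → 1
L = 13/50 + 13/25 + 1 = 89/50 = 1.78 bits/symbol.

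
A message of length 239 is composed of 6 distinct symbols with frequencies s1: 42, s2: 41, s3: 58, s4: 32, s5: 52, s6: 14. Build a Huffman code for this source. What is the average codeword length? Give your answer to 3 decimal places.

2.540 bits/symbol

Probabilities are the counts divided by 239.
Repeatedly combine the two least-probable nodes; the expected code length is the sum of the merged weights.
merge 14/239 + 32/239 → 46/239
merge 41/239 + 42/239 → 83/239
merge 46/239 + 52/239 → 98/239
merge 58/239 + 83/239 → 141/239
merge 98/239 + 141/239 → 1
L = 46/239 + 83/239 + 98/239 + 141/239 + 1 = 607/239 ≈ 2.540 bits/symbol.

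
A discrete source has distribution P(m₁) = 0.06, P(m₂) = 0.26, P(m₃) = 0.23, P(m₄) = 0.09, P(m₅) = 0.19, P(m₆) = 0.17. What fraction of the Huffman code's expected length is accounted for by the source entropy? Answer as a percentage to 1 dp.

98.7%

Entropy H = −Σ p log₂ p ≈ 2.4390 bits.
Huffman merges: 3/50+9/100→3/20; 3/20+17/100→8/25; 19/100+23/100→21/50; 13/50+8/25→29/50; 21/50+29/50→1. L = 247/100 ≈ 2.4700.
Efficiency = H/L = 2.4390/2.4700 = 98.7%.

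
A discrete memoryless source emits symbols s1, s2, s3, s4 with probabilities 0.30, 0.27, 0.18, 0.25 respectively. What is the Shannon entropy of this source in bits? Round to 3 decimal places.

H = −Σ pᵢ log₂ pᵢ.
−0.30·log₂(0.30) = 0.5211
−0.27·log₂(0.27) = 0.5100
−0.18·log₂(0.18) = 0.4453
−0.25·log₂(0.25) = 0.5000
Sum ≈ 1.9764 → 1.976 bits.

1.976 bits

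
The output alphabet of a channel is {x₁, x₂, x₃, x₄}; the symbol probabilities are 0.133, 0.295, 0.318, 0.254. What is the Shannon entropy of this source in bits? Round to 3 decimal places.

1.934 bits

H = −Σ pᵢ log₂ pᵢ.
−0.133·log₂(0.133) = 0.3871
−0.295·log₂(0.295) = 0.5196
−0.318·log₂(0.318) = 0.5256
−0.254·log₂(0.254) = 0.5022
Sum ≈ 1.9345 → 1.934 bits.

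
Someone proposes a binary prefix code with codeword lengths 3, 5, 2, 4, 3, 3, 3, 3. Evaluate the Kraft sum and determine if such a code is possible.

With common denominator 2^5 = 32: Σ 2^(−ℓᵢ) = 4/32 + 1/32 + 8/32 + 2/32 + 4/32 + 4/32 + 4/32 + 4/32 = 31/32 = 0.96875.
Kraft's inequality requires Σ ≤ 1; here Σ = 0.96875 ≤ 1, so such a prefix code exists.

0.96875; yes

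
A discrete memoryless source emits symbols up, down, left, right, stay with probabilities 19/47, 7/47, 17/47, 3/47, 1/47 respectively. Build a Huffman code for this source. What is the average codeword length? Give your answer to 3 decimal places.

Repeatedly combine the two least-probable nodes; the expected code length is the sum of the merged weights.
merge 1/47 + 3/47 → 4/47
merge 4/47 + 7/47 → 11/47
merge 11/47 + 17/47 → 28/47
merge 19/47 + 28/47 → 1
L = 4/47 + 11/47 + 28/47 + 1 = 90/47 ≈ 1.915 bits/symbol.

1.915 bits/symbol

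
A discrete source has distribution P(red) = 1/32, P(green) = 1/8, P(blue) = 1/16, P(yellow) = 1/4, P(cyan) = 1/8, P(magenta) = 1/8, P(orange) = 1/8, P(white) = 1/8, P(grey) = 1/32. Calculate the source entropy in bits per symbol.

2.9375 bits

Each probability is a power of 1/2, so log₂(1/p) is an integer.
H = Σ p·log₂(1/p) = 1/32·5 + 1/8·3 + 1/16·4 + 1/4·2 + 1/8·3 + 1/8·3 + 1/8·3 + 1/8·3 + 1/32·5 = 2.9375 bits.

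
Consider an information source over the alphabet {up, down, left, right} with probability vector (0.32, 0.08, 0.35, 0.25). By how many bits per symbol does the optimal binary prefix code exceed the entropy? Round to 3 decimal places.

Entropy H = −Σ p log₂ p ≈ 1.8476 bits.
Huffman merges: 2/25+1/4→33/100; 8/25+33/100→13/20; 7/20+13/20→1. L = 99/50 ≈ 1.9800.
L − H = 1.9800 − 1.8476 = 0.132 bits.

0.132 bits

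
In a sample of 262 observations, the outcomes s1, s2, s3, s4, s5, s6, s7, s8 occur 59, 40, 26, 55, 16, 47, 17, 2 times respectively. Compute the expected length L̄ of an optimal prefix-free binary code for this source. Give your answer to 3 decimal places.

Probabilities are the counts divided by 262.
Repeatedly combine the two least-probable nodes; the expected code length is the sum of the merged weights.
merge 1/131 + 8/131 → 9/131
merge 17/262 + 9/131 → 35/262
merge 13/131 + 35/262 → 61/262
merge 20/131 + 47/262 → 87/262
merge 55/262 + 59/262 → 57/131
merge 61/262 + 87/262 → 74/131
merge 57/131 + 74/131 → 1
L = 9/131 + 35/262 + 61/262 + 87/262 + 57/131 + 74/131 + 1 = 725/262 ≈ 2.767 bits/symbol.

2.767 bits/symbol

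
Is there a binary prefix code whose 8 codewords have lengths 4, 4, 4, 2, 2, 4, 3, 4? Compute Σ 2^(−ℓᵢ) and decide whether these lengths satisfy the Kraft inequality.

0.9375; yes

With common denominator 2^4 = 16: Σ 2^(−ℓᵢ) = 1/16 + 1/16 + 1/16 + 4/16 + 4/16 + 1/16 + 2/16 + 1/16 = 15/16 = 0.9375.
Kraft's inequality requires Σ ≤ 1; here Σ = 0.9375 ≤ 1, so such a prefix code exists.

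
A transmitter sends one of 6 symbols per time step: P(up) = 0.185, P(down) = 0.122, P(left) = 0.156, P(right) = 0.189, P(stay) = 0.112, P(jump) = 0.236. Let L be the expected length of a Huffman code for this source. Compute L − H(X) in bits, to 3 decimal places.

0.037 bits

Entropy H = −Σ p log₂ p ≈ 2.5384 bits.
Huffman merges: 14/125+61/500→117/500; 39/250+37/200→341/1000; 189/1000+117/500→423/1000; 59/250+341/1000→577/1000; 423/1000+577/1000→1. L = 103/40 ≈ 2.5750.
L − H = 2.5750 − 2.5384 = 0.037 bits.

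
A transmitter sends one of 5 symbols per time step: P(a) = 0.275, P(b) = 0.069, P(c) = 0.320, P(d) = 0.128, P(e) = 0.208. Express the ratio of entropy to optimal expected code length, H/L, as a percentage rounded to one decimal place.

98.1%

Entropy H = −Σ p log₂ p ≈ 2.1552 bits.
Huffman merges: 69/1000+16/125→197/1000; 197/1000+26/125→81/200; 11/40+8/25→119/200; 81/200+119/200→1. L = 2197/1000 ≈ 2.1970.
Efficiency = H/L = 2.1552/2.1970 = 98.1%.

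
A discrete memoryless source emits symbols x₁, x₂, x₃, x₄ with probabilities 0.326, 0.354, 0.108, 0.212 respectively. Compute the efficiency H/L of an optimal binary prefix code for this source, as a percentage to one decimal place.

95.6%

Entropy H = −Σ p log₂ p ≈ 1.8787 bits.
Huffman merges: 27/250+53/250→8/25; 8/25+163/500→323/500; 177/500+323/500→1. L = 983/500 ≈ 1.9660.
Efficiency = H/L = 1.8787/1.9660 = 95.6%.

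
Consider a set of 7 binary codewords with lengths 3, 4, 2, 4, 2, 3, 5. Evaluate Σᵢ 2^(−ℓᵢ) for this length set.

0.90625

With common denominator 2^5 = 32: Σ 2^(−ℓᵢ) = 4/32 + 2/32 + 8/32 + 2/32 + 8/32 + 4/32 + 1/32 = 29/32 = 0.90625.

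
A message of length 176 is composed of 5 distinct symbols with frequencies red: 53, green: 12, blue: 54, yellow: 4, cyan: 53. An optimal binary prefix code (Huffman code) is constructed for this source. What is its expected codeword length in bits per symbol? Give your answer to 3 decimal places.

2.091 bits/symbol

Probabilities are the counts divided by 176.
Repeatedly combine the two least-probable nodes; the expected code length is the sum of the merged weights.
merge 1/44 + 3/44 → 1/11
merge 1/11 + 53/176 → 69/176
merge 53/176 + 27/88 → 107/176
merge 69/176 + 107/176 → 1
L = 1/11 + 69/176 + 107/176 + 1 = 23/11 ≈ 2.091 bits/symbol.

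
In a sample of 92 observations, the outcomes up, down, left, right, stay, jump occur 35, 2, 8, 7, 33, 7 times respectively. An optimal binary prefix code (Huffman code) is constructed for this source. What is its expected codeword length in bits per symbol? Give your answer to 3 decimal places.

2.141 bits/symbol

Probabilities are the counts divided by 92.
Repeatedly combine the two least-probable nodes; the expected code length is the sum of the merged weights.
merge 1/46 + 7/92 → 9/92
merge 7/92 + 2/23 → 15/92
merge 9/92 + 15/92 → 6/23
merge 6/23 + 33/92 → 57/92
merge 35/92 + 57/92 → 1
L = 9/92 + 15/92 + 6/23 + 57/92 + 1 = 197/92 ≈ 2.141 bits/symbol.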